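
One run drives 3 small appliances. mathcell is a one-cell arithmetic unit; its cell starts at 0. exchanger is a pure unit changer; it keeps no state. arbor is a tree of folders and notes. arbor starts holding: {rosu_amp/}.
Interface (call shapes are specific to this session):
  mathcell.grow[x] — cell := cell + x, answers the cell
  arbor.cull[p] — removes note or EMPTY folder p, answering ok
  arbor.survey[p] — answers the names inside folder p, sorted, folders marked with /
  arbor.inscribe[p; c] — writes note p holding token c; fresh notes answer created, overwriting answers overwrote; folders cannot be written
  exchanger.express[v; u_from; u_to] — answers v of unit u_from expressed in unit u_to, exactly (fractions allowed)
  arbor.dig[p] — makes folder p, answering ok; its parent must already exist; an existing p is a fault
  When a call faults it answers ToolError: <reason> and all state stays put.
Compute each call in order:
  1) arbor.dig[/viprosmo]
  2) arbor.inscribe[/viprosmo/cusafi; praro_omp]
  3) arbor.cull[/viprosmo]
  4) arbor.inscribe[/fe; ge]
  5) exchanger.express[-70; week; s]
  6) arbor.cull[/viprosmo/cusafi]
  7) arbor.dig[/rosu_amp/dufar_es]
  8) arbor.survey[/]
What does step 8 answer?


Answer: [fe, rosu_amp/, viprosmo/]

Derivation:
-> dig(p→/viprosmo)
<- ok
-> inscribe(p→/viprosmo/cusafi, c→praro_omp)
<- created
-> cull(p→/viprosmo)
<- ToolError: not empty
-> inscribe(p→/fe, c→ge)
<- created
-> express(v→-70, u_from→week, u_to→s)
<- -42336000
-> cull(p→/viprosmo/cusafi)
<- ok
-> dig(p→/rosu_amp/dufar_es)
<- ok
-> survey(p→/)
<- [fe, rosu_amp/, viprosmo/]


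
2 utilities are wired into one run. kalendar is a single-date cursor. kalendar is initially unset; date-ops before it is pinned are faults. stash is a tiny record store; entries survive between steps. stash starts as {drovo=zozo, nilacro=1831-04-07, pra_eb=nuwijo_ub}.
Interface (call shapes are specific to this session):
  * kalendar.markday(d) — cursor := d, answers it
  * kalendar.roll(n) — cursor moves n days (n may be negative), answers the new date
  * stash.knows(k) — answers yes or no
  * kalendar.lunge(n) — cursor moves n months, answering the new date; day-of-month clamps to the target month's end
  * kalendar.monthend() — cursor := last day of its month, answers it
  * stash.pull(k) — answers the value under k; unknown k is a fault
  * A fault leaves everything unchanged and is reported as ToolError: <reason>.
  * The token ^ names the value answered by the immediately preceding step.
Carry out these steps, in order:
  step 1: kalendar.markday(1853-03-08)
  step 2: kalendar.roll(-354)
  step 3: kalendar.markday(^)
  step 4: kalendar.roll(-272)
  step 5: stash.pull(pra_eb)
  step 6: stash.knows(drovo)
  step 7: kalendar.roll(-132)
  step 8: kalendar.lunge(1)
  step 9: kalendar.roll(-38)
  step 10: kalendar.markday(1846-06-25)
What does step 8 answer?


→ kalendar.markday(d→1853-03-08)
← 1853-03-08
→ kalendar.roll(n→-354)
← 1852-03-19
→ kalendar.markday(d→^)
← 1852-03-19
→ kalendar.roll(n→-272)
← 1851-06-21
→ stash.pull(k→pra_eb)
← nuwijo_ub
→ stash.knows(k→drovo)
← yes
→ kalendar.roll(n→-132)
← 1851-02-09
→ kalendar.lunge(n→1)
← 1851-03-09
→ kalendar.roll(n→-38)
← 1851-01-30
→ kalendar.markday(d→1846-06-25)
← 1846-06-25

Answer: 1851-03-09


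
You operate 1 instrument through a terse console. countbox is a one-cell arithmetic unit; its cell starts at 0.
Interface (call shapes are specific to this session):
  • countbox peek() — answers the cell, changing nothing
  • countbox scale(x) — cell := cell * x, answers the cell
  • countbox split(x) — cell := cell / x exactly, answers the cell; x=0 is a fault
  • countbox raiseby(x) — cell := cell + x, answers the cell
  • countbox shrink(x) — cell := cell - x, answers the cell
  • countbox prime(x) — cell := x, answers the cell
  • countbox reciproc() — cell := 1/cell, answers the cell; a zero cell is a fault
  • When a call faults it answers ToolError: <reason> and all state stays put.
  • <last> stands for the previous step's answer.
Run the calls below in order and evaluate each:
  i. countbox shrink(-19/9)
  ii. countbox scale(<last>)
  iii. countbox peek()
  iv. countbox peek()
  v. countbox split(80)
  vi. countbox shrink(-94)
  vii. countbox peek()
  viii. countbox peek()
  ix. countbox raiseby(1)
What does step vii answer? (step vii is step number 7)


-> countbox shrink(x=-19/9)
<- 19/9
-> countbox scale(x=<last>)
<- 361/81
-> countbox peek()
<- 361/81
-> countbox peek()
<- 361/81
-> countbox split(x=80)
<- 361/6480
-> countbox shrink(x=-94)
<- 609481/6480
-> countbox peek()
<- 609481/6480
-> countbox peek()
<- 609481/6480
-> countbox raiseby(x=1)
<- 615961/6480

Answer: 609481/6480


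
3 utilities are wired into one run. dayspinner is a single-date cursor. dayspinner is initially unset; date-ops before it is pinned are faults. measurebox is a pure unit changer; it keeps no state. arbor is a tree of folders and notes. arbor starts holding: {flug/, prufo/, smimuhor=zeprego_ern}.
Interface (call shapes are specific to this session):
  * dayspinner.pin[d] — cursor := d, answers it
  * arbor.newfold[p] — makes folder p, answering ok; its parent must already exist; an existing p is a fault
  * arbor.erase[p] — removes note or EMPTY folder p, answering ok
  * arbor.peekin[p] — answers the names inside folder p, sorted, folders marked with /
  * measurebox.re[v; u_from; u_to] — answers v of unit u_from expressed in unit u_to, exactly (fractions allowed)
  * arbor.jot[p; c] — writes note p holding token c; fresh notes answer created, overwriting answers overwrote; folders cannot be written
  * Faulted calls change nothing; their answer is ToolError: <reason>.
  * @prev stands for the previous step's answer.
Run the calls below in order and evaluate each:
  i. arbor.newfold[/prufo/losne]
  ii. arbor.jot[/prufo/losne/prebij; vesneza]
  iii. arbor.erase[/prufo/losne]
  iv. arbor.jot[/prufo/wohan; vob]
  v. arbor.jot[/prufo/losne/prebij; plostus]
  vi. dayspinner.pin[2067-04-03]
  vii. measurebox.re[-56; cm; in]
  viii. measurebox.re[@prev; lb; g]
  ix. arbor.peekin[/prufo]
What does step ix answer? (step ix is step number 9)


Answer: [losne/, wohan]

Derivation:
Do: newfold[p: /prufo/losne]
See: ok
Do: jot[p: /prufo/losne/prebij; c: vesneza]
See: created
Do: erase[p: /prufo/losne]
See: ToolError: not empty
Do: jot[p: /prufo/wohan; c: vob]
See: created
Do: jot[p: /prufo/losne/prebij; c: plostus]
See: overwrote
Do: pin[d: 2067-04-03]
See: 2067-04-03
Do: re[v: -56; u_from: cm; u_to: in]
See: -2800/127
Do: re[v: @prev; u_from: lb; u_to: g]
See: -317514659/31750
Do: peekin[p: /prufo]
See: [losne/, wohan]


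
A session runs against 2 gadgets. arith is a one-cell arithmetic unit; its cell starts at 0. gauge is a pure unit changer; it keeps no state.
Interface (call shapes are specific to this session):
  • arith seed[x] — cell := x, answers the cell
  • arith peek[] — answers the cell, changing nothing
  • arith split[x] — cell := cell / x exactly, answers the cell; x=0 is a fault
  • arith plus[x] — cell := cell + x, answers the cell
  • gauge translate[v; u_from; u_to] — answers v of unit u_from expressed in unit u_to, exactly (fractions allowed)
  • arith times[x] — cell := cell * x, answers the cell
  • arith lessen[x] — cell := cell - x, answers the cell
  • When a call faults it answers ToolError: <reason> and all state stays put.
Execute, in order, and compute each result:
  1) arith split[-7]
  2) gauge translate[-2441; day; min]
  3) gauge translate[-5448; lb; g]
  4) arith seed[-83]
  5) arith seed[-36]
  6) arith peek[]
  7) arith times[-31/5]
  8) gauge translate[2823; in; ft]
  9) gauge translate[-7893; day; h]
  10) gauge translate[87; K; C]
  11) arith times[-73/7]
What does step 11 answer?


·→ arith split(x: -7)
·← 0
·→ gauge translate(v: -2441, u_from: day, u_to: min)
·← -3515040
·→ gauge translate(v: -5448, u_from: lb, u_to: g)
·← -30889640397/12500
·→ arith seed(x: -83)
·← -83
·→ arith seed(x: -36)
·← -36
·→ arith peek()
·← -36
·→ arith times(x: -31/5)
·← 1116/5
·→ gauge translate(v: 2823, u_from: in, u_to: ft)
·← 941/4
·→ gauge translate(v: -7893, u_from: day, u_to: h)
·← -189432
·→ gauge translate(v: 87, u_from: K, u_to: C)
·← -3723/20
·→ arith times(x: -73/7)
·← -81468/35

Answer: -81468/35


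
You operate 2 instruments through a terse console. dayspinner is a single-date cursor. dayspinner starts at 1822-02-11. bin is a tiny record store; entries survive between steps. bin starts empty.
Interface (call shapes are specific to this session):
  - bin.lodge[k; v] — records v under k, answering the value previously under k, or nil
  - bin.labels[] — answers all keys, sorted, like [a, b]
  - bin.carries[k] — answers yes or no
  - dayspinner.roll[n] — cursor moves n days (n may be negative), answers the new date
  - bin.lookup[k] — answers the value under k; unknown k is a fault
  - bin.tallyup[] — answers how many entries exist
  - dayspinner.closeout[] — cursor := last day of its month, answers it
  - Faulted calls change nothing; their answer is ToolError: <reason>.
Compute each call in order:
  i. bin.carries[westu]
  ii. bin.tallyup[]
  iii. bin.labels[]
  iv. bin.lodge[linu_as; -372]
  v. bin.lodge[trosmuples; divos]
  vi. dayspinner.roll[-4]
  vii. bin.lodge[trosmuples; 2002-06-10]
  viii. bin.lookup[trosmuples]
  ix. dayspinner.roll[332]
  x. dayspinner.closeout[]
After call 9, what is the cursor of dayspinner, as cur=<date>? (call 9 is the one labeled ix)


Answer: cur=1823-01-05

Derivation:
CALL carries[k: westu]
RET  no
CALL tallyup[]
RET  0
CALL labels[]
RET  []
CALL lodge[k: linu_as; v: -372]
RET  nil
CALL lodge[k: trosmuples; v: divos]
RET  nil
CALL roll[n: -4]
RET  1822-02-07
CALL lodge[k: trosmuples; v: 2002-06-10]
RET  divos
CALL lookup[k: trosmuples]
RET  2002-06-10
CALL roll[n: 332]
RET  1823-01-05
CALL closeout[]
RET  1823-01-31


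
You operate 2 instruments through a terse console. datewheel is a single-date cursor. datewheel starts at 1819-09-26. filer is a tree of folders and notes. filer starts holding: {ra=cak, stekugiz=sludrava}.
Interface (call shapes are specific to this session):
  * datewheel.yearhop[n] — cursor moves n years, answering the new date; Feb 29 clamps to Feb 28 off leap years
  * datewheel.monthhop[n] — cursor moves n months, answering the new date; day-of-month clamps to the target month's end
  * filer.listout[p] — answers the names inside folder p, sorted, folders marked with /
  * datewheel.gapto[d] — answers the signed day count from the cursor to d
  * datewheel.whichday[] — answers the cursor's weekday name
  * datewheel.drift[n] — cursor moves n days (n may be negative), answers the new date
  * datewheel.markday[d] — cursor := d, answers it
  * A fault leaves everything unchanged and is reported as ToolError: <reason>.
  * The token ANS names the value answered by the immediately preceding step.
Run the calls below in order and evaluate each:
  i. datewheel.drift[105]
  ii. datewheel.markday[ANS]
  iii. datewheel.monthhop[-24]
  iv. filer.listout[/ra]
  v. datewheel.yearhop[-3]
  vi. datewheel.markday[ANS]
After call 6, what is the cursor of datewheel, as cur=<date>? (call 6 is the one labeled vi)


Do: datewheel.drift[105]
See: 1820-01-09
Do: datewheel.markday[ANS]
See: 1820-01-09
Do: datewheel.monthhop[-24]
See: 1818-01-09
Do: filer.listout[/ra]
See: ToolError: not a directory
Do: datewheel.yearhop[-3]
See: 1815-01-09
Do: datewheel.markday[ANS]
See: 1815-01-09

Answer: cur=1815-01-09


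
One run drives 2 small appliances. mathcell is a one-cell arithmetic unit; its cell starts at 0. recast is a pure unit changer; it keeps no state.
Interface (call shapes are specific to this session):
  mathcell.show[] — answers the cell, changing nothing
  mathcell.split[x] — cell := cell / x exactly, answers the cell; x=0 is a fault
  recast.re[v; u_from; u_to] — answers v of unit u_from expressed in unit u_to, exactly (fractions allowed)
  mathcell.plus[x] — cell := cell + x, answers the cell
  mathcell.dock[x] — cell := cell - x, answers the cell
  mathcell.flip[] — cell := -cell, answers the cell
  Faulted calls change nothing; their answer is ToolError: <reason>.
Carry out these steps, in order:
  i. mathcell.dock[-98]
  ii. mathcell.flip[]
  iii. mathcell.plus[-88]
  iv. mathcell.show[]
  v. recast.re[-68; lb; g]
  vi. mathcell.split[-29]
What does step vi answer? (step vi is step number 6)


Answer: 186/29

Derivation:
>> dock(x: -98)
<< 98
>> flip()
<< -98
>> plus(x: -88)
<< -186
>> show()
<< -186
>> re(v: -68, u_from: lb, u_to: g)
<< -771107029/25000
>> split(x: -29)
<< 186/29


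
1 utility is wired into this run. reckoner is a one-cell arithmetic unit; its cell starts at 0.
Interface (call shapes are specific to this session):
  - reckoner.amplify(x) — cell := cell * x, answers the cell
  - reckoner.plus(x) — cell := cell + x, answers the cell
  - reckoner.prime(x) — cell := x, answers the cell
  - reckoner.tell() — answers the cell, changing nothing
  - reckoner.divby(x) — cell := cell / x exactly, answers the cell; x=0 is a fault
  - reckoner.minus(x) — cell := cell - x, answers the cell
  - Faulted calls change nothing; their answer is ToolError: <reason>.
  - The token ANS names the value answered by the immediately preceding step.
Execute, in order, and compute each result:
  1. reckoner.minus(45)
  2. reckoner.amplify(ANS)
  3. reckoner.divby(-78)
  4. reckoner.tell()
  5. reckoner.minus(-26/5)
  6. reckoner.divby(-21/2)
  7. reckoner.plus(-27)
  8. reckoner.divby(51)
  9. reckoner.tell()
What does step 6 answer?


-- reckoner.minus(x='45') : -45
-- reckoner.amplify(x='ANS') : 2025
-- reckoner.divby(x='-78') : -675/26
-- reckoner.tell() : -675/26
-- reckoner.minus(x='-26/5') : -2699/130
-- reckoner.divby(x='-21/2') : 2699/1365
-- reckoner.plus(x='-27') : -34156/1365
-- reckoner.divby(x='51') : -34156/69615
-- reckoner.tell() : -34156/69615

Answer: 2699/1365


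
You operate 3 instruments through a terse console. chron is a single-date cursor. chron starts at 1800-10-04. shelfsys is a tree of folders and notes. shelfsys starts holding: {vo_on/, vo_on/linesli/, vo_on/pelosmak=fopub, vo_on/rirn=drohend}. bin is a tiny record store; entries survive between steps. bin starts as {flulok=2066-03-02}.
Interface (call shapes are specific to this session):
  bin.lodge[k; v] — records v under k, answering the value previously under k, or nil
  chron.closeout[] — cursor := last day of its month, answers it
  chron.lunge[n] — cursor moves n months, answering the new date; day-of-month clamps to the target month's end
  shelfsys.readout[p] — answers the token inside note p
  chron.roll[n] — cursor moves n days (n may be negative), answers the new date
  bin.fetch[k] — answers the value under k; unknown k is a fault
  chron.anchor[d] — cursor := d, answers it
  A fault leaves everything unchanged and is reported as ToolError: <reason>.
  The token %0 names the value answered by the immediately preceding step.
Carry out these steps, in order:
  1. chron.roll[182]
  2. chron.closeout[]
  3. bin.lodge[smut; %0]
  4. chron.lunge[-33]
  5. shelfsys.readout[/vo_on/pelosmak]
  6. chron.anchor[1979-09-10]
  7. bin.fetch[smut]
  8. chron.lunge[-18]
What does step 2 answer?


Do: roll[n→182]
See: 1801-04-04
Do: closeout[]
See: 1801-04-30
Do: lodge[k→smut; v→%0]
See: nil
Do: lunge[n→-33]
See: 1798-07-30
Do: readout[p→/vo_on/pelosmak]
See: fopub
Do: anchor[d→1979-09-10]
See: 1979-09-10
Do: fetch[k→smut]
See: 1801-04-30
Do: lunge[n→-18]
See: 1978-03-10

Answer: 1801-04-30


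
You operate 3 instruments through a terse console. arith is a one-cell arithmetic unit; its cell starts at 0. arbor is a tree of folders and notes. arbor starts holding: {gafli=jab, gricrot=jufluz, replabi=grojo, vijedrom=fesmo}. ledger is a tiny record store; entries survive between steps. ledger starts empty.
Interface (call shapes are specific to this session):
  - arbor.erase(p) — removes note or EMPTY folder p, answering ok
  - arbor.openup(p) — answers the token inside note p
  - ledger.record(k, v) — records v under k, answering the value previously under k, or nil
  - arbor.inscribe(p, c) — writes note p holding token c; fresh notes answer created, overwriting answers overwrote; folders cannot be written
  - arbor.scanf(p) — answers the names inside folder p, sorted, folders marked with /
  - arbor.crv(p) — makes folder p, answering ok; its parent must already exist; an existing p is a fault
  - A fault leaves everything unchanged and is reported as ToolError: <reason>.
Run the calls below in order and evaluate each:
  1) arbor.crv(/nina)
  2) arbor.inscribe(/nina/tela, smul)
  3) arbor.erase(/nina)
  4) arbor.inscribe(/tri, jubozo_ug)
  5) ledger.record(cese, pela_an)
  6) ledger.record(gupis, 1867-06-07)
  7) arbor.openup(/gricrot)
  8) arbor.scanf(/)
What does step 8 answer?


Answer: [gafli, gricrot, nina/, replabi, tri, vijedrom]

Derivation:
CALL arbor.crv[p=/nina]
RET  ok
CALL arbor.inscribe[p=/nina/tela; c=smul]
RET  created
CALL arbor.erase[p=/nina]
RET  ToolError: not empty
CALL arbor.inscribe[p=/tri; c=jubozo_ug]
RET  created
CALL ledger.record[k=cese; v=pela_an]
RET  nil
CALL ledger.record[k=gupis; v=1867-06-07]
RET  nil
CALL arbor.openup[p=/gricrot]
RET  jufluz
CALL arbor.scanf[p=/]
RET  [gafli, gricrot, nina/, replabi, tri, vijedrom]


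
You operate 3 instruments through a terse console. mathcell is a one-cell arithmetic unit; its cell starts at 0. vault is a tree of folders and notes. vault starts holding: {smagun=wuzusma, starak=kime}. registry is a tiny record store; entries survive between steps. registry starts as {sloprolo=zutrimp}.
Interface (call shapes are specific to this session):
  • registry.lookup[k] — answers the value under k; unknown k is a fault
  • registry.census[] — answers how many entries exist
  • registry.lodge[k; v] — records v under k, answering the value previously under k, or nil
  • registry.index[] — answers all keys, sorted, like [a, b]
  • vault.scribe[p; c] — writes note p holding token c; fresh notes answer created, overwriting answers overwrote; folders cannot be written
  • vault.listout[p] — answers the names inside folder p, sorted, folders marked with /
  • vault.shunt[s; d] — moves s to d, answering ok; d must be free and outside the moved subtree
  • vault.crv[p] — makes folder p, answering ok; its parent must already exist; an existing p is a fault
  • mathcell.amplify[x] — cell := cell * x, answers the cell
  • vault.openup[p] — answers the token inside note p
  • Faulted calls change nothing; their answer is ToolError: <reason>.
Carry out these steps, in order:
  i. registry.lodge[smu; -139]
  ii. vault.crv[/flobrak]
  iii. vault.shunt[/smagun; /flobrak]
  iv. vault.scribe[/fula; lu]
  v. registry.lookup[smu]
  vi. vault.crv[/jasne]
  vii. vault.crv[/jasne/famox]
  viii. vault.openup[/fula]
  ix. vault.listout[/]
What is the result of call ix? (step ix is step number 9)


I run lodge(k→smu, v→-139), → nil.
Next I call crv(p→/flobrak), and get ok.
Now I run shunt(s→/smagun, d→/flobrak), which returns ToolError: exists.
Calling scribe(p→/fula, c→lu), and observe created.
Then lookup(k→smu): -139.
I run crv(p→/jasne), yielding ok.
Then crv(p→/jasne/famox), → ok.
Calling openup(p→/fula), and get lu.
Invoking listout(p→/), and observe [flobrak/, fula, jasne/, smagun, starak].

Answer: [flobrak/, fula, jasne/, smagun, starak]


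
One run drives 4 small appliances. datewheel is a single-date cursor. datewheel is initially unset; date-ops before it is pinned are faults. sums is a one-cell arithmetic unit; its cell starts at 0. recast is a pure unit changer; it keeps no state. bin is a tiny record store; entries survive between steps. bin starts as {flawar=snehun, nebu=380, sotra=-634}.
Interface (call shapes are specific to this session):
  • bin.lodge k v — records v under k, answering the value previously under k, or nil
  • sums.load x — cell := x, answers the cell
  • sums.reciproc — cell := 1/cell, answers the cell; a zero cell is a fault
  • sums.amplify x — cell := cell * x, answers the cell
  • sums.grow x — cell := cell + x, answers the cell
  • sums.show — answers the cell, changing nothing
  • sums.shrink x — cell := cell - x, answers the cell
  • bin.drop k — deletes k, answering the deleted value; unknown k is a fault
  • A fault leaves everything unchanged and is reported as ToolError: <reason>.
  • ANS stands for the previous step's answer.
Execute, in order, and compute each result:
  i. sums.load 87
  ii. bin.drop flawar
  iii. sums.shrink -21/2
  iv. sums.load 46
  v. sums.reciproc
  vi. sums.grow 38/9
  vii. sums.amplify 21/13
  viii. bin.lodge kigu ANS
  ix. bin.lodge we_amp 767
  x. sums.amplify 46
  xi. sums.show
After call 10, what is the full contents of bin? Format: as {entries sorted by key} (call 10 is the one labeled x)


// 1. load(x='87') ~> 87
// 2. drop(k='flawar') ~> snehun
// 3. shrink(x='-21/2') ~> 195/2
// 4. load(x='46') ~> 46
// 5. reciproc() ~> 1/46
// 6. grow(x='38/9') ~> 1757/414
// 7. amplify(x='21/13') ~> 12299/1794
// 8. lodge(k='kigu', v='ANS') ~> nil
// 9. lodge(k='we_amp', v='767') ~> nil
// 10. amplify(x='46') ~> 12299/39
// 11. show() ~> 12299/39

Answer: {kigu=12299/1794, nebu=380, sotra=-634, we_amp=767}


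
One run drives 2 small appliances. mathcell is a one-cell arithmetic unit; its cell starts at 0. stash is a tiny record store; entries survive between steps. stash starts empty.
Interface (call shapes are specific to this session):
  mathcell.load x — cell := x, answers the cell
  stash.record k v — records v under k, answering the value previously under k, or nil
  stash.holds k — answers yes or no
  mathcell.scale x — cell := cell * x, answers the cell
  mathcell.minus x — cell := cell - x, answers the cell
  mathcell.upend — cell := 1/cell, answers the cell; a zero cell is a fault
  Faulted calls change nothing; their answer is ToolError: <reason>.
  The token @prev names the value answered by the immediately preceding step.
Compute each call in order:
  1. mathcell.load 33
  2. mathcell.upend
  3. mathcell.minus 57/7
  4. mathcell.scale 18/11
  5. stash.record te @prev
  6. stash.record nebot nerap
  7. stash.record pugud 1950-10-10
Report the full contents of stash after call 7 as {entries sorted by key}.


Answer: {nebot=nerap, pugud=1950-10-10, te=-11244/847}

Derivation:
Do: mathcell.load[x=33]
See: 33
Do: mathcell.upend[]
See: 1/33
Do: mathcell.minus[x=57/7]
See: -1874/231
Do: mathcell.scale[x=18/11]
See: -11244/847
Do: stash.record[k=te; v=@prev]
See: nil
Do: stash.record[k=nebot; v=nerap]
See: nil
Do: stash.record[k=pugud; v=1950-10-10]
See: nil


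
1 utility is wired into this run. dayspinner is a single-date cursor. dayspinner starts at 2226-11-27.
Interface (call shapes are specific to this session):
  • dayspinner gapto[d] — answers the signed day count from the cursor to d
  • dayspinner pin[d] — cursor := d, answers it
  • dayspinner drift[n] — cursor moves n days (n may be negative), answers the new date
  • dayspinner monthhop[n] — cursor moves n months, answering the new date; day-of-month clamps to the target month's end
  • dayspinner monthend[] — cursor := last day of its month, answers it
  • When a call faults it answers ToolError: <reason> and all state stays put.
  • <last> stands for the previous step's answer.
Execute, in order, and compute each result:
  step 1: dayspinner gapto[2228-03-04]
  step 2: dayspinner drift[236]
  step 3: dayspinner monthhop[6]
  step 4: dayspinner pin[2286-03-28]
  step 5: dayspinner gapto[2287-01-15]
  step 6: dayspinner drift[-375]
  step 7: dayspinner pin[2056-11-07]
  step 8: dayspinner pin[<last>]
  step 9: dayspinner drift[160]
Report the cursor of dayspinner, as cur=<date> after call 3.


Answer: cur=2228-01-21

Derivation:
CALL dayspinner gapto[2228-03-04]
RET  463
CALL dayspinner drift[236]
RET  2227-07-21
CALL dayspinner monthhop[6]
RET  2228-01-21
CALL dayspinner pin[2286-03-28]
RET  2286-03-28
CALL dayspinner gapto[2287-01-15]
RET  293
CALL dayspinner drift[-375]
RET  2285-03-18
CALL dayspinner pin[2056-11-07]
RET  2056-11-07
CALL dayspinner pin[<last>]
RET  2056-11-07
CALL dayspinner drift[160]
RET  2057-04-16


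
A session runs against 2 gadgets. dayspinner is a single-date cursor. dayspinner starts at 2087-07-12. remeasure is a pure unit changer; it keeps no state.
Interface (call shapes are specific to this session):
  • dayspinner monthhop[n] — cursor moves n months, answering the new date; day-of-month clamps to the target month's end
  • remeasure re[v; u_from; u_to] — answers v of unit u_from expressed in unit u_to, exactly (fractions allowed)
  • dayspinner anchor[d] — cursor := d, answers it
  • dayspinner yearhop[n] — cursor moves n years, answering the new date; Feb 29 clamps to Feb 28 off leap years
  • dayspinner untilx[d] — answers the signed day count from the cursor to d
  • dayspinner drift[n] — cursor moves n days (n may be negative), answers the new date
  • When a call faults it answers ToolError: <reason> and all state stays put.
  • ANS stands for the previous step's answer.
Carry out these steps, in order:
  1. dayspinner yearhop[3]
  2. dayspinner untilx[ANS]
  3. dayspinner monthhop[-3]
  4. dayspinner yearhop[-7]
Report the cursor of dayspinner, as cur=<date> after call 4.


Answer: cur=2083-04-12

Derivation:
-- dayspinner yearhop(3) -> 2090-07-12
-- dayspinner untilx(ANS) -> 0
-- dayspinner monthhop(-3) -> 2090-04-12
-- dayspinner yearhop(-7) -> 2083-04-12


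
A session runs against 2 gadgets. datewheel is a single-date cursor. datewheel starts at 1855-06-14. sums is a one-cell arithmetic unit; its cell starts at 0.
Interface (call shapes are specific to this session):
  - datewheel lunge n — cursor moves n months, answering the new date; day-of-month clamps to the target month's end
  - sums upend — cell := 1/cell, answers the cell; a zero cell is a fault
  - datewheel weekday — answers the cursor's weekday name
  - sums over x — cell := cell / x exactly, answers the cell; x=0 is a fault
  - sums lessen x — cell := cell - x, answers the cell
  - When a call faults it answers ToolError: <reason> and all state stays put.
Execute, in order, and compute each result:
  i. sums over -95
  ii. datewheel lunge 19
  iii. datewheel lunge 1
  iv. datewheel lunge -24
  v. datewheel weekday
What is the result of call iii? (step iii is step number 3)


·→ sums over(x→-95)
·← 0
·→ datewheel lunge(n→19)
·← 1857-01-14
·→ datewheel lunge(n→1)
·← 1857-02-14
·→ datewheel lunge(n→-24)
·← 1855-02-14
·→ datewheel weekday()
·← Wednesday

Answer: 1857-02-14


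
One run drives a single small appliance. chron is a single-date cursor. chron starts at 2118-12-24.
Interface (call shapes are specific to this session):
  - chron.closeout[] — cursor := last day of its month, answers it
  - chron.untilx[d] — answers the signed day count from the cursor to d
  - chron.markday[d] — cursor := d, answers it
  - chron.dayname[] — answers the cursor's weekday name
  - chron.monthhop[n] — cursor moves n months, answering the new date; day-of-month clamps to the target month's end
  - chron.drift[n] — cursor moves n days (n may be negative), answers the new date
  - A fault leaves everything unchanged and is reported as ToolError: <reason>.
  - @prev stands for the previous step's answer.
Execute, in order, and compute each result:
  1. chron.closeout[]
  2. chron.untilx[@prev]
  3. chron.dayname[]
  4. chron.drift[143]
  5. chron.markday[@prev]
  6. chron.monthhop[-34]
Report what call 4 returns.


Answer: 2119-05-23

Derivation:
==> closeout()
<== 2118-12-31
==> untilx(@prev)
<== 0
==> dayname()
<== Saturday
==> drift(143)
<== 2119-05-23
==> markday(@prev)
<== 2119-05-23
==> monthhop(-34)
<== 2116-07-23


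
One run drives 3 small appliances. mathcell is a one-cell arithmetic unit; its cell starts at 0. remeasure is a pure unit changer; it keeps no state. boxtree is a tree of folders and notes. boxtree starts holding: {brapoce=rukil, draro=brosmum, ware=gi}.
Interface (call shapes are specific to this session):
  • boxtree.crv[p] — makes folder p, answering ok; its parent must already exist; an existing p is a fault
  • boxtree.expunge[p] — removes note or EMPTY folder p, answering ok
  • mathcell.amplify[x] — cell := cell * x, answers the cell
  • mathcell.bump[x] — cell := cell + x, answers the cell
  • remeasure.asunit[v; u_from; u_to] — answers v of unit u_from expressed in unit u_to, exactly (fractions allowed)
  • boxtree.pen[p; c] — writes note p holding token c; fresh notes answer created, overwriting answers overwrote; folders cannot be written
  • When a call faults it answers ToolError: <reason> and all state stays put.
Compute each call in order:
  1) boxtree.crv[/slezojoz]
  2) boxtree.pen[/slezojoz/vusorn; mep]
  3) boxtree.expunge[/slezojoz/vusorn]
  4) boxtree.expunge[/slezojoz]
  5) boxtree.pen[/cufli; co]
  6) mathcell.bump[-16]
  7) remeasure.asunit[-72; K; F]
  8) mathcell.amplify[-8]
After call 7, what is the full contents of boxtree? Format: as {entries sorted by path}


[in] boxtree.crv p='/slezojoz'
  ok
[in] boxtree.pen p='/slezojoz/vusorn' c='mep'
  created
[in] boxtree.expunge p='/slezojoz/vusorn'
  ok
[in] boxtree.expunge p='/slezojoz'
  ok
[in] boxtree.pen p='/cufli' c='co'
  created
[in] mathcell.bump x='-16'
  -16
[in] remeasure.asunit v='-72' u_from='K' u_to='F'
  -58927/100
[in] mathcell.amplify x='-8'
  128

Answer: {brapoce=rukil, cufli=co, draro=brosmum, ware=gi}


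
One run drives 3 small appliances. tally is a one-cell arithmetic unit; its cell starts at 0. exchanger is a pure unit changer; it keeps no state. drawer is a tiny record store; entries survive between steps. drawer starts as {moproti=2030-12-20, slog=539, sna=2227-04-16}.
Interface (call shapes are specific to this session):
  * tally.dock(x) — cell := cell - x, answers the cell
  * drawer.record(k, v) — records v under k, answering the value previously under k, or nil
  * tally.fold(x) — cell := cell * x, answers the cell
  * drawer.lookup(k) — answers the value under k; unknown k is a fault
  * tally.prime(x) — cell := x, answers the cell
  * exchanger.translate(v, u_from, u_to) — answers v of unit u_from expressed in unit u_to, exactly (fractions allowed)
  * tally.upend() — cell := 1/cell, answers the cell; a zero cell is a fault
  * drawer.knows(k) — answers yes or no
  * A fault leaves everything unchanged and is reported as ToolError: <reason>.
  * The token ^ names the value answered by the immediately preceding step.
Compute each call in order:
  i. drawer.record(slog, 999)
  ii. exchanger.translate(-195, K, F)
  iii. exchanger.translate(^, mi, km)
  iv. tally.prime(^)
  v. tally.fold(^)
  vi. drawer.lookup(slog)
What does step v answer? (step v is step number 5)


Answer: 1038881552082562881/610351562500

Derivation:
·→ record(slog, 999)
·← 539
·→ translate(-195, K, F)
·← -81067/100
·→ translate(^, mi, km)
·← -1019255391/781250
·→ prime(^)
·← -1019255391/781250
·→ fold(^)
·← 1038881552082562881/610351562500
·→ lookup(slog)
·← 999


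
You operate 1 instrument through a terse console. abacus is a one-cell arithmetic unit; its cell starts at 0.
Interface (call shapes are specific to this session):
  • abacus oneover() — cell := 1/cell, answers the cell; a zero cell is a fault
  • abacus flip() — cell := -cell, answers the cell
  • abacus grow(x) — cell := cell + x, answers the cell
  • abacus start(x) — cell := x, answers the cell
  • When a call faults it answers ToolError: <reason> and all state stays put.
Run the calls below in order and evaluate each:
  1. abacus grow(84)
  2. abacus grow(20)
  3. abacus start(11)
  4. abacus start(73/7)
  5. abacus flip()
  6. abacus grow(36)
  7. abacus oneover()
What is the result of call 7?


! 1. abacus grow(x='84') ~> 84
! 2. abacus grow(x='20') ~> 104
! 3. abacus start(x='11') ~> 11
! 4. abacus start(x='73/7') ~> 73/7
! 5. abacus flip() ~> -73/7
! 6. abacus grow(x='36') ~> 179/7
! 7. abacus oneover() ~> 7/179

Answer: 7/179


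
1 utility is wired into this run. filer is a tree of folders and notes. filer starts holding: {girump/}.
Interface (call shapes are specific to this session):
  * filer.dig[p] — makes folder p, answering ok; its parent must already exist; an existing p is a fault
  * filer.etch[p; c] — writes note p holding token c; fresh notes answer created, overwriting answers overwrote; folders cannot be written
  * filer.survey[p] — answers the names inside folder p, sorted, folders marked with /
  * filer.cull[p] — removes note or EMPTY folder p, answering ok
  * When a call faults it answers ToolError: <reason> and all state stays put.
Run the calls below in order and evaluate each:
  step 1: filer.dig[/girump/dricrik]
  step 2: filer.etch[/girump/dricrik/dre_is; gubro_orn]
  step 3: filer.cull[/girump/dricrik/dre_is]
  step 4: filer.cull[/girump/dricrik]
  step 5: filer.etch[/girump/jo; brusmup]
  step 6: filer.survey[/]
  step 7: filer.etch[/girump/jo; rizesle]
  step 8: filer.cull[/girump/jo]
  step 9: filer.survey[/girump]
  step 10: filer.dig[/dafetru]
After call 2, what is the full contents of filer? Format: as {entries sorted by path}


I try filer.dig(p=/girump/dricrik), → ok.
Then filer.etch(p=/girump/dricrik/dre_is, c=gubro_orn), and get created.
Now I run filer.cull(p=/girump/dricrik/dre_is), which returns ok.
Calling filer.cull(p=/girump/dricrik), yielding ok.
I try filer.etch(p=/girump/jo, c=brusmup), and see created.
I try filer.survey(p=/), → [girump/].
Now I run filer.etch(p=/girump/jo, c=rizesle), — result: overwrote.
I invoke filer.cull(p=/girump/jo), which returns ok.
Calling filer.survey(p=/girump), and see [].
Now I run filer.dig(p=/dafetru), and observe ok.

Answer: {girump/, girump/dricrik/, girump/dricrik/dre_is=gubro_orn}


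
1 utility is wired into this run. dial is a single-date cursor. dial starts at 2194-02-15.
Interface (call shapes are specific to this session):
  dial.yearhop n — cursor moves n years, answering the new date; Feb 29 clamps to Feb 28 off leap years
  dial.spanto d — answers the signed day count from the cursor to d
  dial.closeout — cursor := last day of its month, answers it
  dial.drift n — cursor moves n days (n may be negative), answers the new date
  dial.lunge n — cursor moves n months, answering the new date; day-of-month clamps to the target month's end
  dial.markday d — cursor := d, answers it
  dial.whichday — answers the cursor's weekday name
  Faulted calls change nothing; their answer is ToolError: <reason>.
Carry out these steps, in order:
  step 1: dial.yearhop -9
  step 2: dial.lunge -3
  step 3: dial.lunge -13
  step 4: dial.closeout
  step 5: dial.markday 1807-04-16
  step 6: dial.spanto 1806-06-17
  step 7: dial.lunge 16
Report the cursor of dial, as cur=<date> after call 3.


·→ dial.yearhop(n→-9)
·← 2185-02-15
·→ dial.lunge(n→-3)
·← 2184-11-15
·→ dial.lunge(n→-13)
·← 2183-10-15
·→ dial.closeout()
·← 2183-10-31
·→ dial.markday(d→1807-04-16)
·← 1807-04-16
·→ dial.spanto(d→1806-06-17)
·← -303
·→ dial.lunge(n→16)
·← 1808-08-16

Answer: cur=2183-10-15


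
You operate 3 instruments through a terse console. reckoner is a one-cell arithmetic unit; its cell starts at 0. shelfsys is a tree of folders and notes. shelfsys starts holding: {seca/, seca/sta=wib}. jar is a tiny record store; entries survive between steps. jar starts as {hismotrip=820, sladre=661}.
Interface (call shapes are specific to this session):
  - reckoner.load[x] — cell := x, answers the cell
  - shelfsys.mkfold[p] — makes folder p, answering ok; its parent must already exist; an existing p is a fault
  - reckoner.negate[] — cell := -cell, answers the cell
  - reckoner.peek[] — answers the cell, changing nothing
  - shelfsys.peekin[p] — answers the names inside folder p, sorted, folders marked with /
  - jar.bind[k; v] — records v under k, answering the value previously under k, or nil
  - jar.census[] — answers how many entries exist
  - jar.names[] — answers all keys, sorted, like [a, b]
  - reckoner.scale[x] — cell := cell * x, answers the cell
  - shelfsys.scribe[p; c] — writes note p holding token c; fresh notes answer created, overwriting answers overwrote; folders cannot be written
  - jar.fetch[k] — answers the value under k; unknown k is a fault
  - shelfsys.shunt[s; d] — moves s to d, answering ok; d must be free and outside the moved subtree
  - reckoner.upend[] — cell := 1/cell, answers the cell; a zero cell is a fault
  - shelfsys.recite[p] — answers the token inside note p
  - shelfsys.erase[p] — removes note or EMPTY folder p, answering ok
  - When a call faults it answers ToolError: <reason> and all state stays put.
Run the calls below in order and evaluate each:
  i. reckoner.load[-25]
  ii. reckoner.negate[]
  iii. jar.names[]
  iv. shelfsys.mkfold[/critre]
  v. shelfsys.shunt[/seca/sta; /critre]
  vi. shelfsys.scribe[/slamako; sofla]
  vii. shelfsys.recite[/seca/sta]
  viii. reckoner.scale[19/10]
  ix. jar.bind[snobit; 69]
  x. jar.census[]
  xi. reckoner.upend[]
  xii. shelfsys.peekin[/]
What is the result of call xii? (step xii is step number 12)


==> reckoner.load(x: -25)
<== -25
==> reckoner.negate()
<== 25
==> jar.names()
<== [hismotrip, sladre]
==> shelfsys.mkfold(p: /critre)
<== ok
==> shelfsys.shunt(s: /seca/sta, d: /critre)
<== ToolError: exists
==> shelfsys.scribe(p: /slamako, c: sofla)
<== created
==> shelfsys.recite(p: /seca/sta)
<== wib
==> reckoner.scale(x: 19/10)
<== 95/2
==> jar.bind(k: snobit, v: 69)
<== nil
==> jar.census()
<== 3
==> reckoner.upend()
<== 2/95
==> shelfsys.peekin(p: /)
<== [critre/, seca/, slamako]

Answer: [critre/, seca/, slamako]


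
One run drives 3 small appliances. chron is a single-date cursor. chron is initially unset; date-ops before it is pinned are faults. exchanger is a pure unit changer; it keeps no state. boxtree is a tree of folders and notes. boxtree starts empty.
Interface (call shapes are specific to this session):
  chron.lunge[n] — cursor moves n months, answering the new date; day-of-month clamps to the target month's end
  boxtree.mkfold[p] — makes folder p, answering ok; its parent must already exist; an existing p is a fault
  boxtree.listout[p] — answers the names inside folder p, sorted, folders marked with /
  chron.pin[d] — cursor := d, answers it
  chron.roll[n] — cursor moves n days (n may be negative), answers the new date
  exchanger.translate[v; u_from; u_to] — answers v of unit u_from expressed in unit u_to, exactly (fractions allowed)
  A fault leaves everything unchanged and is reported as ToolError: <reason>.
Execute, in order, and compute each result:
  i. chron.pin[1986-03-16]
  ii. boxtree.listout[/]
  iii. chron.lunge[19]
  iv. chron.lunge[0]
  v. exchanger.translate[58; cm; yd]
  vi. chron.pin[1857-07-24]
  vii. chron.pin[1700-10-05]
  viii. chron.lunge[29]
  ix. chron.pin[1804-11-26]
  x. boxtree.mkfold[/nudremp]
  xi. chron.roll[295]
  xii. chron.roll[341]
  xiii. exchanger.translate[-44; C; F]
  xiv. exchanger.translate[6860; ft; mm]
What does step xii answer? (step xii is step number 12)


Next I call chron.pin using d='1986-03-16', and see 1986-03-16.
Using boxtree.listout using p='/': [].
Invoking chron.lunge using n='19': 1987-10-16.
Invoking chron.lunge using n='0', and get 1987-10-16.
I call exchanger.translate using v='58', u_from='cm', u_to='yd', and see 725/1143.
Then chron.pin using d='1857-07-24', and see 1857-07-24.
I run chron.pin using d='1700-10-05', and see 1700-10-05.
I call chron.lunge using n='29', → 1703-03-05.
Calling chron.pin using d='1804-11-26', and get 1804-11-26.
I use boxtree.mkfold using p='/nudremp', and observe ok.
Calling chron.roll using n='295', giving 1805-09-17.
Calling chron.roll using n='341', and see 1806-08-24.
Now I run exchanger.translate using v='-44', u_from='C', u_to='F': -236/5.
Using exchanger.translate using v='6860', u_from='ft', u_to='mm', giving 2090928.

Answer: 1806-08-24
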